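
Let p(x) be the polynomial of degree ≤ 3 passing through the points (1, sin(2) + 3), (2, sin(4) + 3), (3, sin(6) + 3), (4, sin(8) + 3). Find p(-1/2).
135*sin(6)/16 - 35*sin(8)/16 + 3 + 105*sin(2)/16 - 189*sin(4)/16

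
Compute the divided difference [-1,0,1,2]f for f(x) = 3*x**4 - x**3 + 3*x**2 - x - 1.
5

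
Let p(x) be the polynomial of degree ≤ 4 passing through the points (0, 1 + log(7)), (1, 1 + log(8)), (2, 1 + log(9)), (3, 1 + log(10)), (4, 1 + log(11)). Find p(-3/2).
1 + log(43275834131238896700854768074263*11**(59/128)*3**(13/32)*5**(31/32)*7**(3/128)/184467440737095516160000000000000)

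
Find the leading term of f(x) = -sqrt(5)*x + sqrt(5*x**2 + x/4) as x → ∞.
sqrt(5)/40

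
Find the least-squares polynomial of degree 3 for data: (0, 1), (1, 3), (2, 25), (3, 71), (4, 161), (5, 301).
17/21 + (-97/63)x + (109/42)x² + (35/18)x³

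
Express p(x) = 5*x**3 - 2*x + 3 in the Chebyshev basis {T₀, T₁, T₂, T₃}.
(3)T₀ + (7/4)T₁ + (5/4)T₃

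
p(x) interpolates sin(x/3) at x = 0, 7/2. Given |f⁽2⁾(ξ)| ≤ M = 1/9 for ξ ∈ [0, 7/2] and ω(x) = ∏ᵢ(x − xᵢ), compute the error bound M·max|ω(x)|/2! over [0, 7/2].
49/288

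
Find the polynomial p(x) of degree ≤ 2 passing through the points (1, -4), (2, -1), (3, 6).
2*x**2 - 3*x - 3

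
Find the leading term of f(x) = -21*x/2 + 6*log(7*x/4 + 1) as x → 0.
-147*x**2/16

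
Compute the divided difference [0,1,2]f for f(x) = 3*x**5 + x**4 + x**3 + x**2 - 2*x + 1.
56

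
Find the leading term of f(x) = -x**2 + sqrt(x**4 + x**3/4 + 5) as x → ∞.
x/8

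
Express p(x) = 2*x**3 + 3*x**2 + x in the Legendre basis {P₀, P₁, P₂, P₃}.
P₀ + (11/5)P₁ + (2)P₂ + (4/5)P₃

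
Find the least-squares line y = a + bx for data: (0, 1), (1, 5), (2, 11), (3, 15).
a = 4/5, b = 24/5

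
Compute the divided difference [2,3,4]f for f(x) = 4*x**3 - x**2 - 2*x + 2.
35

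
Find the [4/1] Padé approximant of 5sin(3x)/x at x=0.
81*x**4/8 - 45*x**2/2 + 15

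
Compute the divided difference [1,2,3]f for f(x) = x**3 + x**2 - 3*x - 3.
7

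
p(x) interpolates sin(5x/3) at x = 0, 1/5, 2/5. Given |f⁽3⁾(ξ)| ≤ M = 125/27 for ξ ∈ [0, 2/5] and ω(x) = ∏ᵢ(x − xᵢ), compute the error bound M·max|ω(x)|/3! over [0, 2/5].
sqrt(3)/729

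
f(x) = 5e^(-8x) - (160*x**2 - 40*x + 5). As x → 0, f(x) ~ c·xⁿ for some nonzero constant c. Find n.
3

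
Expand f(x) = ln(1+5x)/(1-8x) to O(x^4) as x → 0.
5*x + 55*x**2/2 + 785*x**3/3 + O(x**4)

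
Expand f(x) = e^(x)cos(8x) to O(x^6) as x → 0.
1 + x - 63*x**2/2 - 191*x**3/6 + 3713*x**4/24 + 19841*x**5/120 + O(x**6)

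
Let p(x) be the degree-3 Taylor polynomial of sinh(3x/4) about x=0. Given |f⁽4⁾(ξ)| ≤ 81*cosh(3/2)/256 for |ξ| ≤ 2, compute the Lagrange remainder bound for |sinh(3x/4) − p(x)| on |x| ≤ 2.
27*cosh(3/2)/128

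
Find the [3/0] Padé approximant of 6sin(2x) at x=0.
-8*x**3 + 12*x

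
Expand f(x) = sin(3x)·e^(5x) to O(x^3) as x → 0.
3*x + 15*x**2 + O(x**3)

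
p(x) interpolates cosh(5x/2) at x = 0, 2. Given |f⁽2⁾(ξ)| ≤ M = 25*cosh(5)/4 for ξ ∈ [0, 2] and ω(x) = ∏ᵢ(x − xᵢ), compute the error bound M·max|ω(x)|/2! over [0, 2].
25*cosh(5)/8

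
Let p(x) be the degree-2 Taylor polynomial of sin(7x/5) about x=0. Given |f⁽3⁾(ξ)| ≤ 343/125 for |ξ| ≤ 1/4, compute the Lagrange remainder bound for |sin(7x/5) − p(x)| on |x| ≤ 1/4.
343/48000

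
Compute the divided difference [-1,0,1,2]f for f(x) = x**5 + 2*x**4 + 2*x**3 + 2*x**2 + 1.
11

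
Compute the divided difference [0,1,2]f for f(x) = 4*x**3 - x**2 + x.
11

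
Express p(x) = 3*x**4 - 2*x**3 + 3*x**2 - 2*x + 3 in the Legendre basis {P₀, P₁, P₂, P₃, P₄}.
(23/5)P₀ + (-16/5)P₁ + (26/7)P₂ + (-4/5)P₃ + (24/35)P₄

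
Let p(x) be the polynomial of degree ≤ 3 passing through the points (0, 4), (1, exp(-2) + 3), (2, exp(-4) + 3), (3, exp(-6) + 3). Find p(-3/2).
(-189*exp(4) - 35 + 135*exp(2) + 153*exp(6))*exp(-6)/16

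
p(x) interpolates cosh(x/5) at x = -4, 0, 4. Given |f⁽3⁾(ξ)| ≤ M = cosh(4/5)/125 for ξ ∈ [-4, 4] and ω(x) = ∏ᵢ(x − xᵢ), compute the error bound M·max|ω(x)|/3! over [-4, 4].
64*sqrt(3)*cosh(4/5)/3375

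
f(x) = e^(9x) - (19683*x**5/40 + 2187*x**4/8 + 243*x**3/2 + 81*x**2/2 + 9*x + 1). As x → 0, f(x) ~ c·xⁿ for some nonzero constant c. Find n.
6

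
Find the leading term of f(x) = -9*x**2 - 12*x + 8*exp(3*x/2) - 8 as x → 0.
9*x**3/2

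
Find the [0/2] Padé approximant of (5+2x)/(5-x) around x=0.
1/(6*x**2/25 - 3*x/5 + 1)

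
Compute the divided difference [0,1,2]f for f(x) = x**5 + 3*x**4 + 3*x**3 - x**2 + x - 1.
44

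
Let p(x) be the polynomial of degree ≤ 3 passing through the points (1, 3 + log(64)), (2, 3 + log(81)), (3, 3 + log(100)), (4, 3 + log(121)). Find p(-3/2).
3 + log(77371252455336267181195264000000000000000000000000000000000000000000000000*11**(7/8)*2**(3/4)*3**(1/4)*5**(1/8)/55275563349529895312919639662674586616836820777706673560551352652695476921)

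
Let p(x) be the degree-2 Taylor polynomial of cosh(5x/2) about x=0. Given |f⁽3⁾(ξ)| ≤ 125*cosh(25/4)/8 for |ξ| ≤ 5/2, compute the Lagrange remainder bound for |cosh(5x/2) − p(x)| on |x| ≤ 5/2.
15625*cosh(25/4)/384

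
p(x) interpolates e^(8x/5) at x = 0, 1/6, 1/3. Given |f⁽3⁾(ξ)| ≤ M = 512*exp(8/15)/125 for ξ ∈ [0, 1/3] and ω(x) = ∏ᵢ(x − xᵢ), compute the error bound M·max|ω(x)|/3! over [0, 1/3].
64*sqrt(3)*exp(8/15)/91125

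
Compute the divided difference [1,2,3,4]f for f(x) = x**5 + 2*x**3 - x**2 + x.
67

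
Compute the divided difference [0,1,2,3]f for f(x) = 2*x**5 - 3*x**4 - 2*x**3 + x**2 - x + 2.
30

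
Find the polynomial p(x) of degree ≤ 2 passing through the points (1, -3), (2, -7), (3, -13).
-x**2 - x - 1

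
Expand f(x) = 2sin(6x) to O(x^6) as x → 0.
12*x - 72*x**3 + 648*x**5/5 + O(x**6)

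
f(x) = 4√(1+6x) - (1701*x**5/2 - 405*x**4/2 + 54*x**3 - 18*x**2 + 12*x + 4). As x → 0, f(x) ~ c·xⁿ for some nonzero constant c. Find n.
6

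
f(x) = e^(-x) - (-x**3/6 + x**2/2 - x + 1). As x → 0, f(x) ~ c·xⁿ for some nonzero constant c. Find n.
4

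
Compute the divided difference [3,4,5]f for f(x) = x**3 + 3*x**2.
15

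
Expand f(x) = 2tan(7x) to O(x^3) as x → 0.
14*x + O(x**3)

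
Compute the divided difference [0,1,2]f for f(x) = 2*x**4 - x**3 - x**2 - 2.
10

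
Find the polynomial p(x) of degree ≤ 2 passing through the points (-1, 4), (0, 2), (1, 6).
3*x**2 + x + 2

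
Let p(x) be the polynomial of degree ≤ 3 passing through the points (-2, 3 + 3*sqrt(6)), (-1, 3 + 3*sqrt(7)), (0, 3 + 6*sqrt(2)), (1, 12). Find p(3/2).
-105*sqrt(2)/8 - 15*sqrt(6)/16 + 63*sqrt(7)/16 + 363/16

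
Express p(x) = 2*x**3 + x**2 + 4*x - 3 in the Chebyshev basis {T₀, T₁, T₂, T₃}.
(-5/2)T₀ + (11/2)T₁ + (1/2)T₂ + (1/2)T₃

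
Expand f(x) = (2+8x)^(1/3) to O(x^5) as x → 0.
2**(1/3) + 4*2**(1/3)*x/3 - 16*2**(1/3)*x**2/9 + 320*2**(1/3)*x**3/81 - 2560*2**(1/3)*x**4/243 + O(x**5)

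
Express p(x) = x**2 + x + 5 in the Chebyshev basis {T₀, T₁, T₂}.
(11/2)T₀ + T₁ + (1/2)T₂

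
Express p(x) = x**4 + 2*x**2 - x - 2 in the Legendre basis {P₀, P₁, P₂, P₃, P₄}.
(-17/15)P₀ - P₁ + (40/21)P₂ + (8/35)P₄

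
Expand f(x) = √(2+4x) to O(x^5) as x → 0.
sqrt(2) + sqrt(2)*x - sqrt(2)*x**2/2 + sqrt(2)*x**3/2 - 5*sqrt(2)*x**4/8 + O(x**5)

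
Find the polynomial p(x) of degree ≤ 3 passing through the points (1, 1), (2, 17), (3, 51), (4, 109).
x**3 + 3*x**2 - 3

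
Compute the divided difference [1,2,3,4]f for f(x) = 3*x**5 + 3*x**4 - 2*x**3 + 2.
223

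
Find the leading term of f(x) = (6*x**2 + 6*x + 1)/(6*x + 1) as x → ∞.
x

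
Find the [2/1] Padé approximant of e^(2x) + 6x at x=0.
(-10*x**2/3 + 22*x/3 + 1)/(1 - 2*x/3)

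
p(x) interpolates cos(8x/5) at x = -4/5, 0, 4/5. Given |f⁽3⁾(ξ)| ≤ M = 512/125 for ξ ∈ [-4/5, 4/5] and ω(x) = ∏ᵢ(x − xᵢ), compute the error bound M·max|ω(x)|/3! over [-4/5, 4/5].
32768*sqrt(3)/421875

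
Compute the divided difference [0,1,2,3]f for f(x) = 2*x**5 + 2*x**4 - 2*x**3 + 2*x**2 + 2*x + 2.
60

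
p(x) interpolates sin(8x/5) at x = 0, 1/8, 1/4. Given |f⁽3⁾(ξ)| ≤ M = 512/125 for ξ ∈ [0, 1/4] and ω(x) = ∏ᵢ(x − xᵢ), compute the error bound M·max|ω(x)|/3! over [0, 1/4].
sqrt(3)/3375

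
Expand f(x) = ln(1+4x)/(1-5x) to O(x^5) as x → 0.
4*x + 12*x**2 + 244*x**3/3 + 1028*x**4/3 + O(x**5)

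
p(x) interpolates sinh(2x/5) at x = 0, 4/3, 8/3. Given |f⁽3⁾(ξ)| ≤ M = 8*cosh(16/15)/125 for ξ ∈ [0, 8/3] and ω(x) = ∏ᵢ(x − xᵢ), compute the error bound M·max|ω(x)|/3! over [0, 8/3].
512*sqrt(3)*cosh(16/15)/91125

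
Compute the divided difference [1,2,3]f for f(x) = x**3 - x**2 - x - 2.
5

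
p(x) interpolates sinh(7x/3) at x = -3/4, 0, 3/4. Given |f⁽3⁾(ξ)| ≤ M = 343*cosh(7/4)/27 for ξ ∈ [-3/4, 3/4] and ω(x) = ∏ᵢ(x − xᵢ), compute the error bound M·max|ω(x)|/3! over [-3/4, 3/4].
343*sqrt(3)*cosh(7/4)/1728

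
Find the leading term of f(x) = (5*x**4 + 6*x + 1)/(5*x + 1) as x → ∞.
x**3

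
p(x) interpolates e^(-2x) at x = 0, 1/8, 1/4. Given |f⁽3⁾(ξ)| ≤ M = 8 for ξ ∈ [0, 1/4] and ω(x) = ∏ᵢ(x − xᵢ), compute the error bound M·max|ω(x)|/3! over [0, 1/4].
sqrt(3)/1728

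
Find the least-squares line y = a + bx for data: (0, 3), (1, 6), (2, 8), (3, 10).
a = 33/10, b = 23/10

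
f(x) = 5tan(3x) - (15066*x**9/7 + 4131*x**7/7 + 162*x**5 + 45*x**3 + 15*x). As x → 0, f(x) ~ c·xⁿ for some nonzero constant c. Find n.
11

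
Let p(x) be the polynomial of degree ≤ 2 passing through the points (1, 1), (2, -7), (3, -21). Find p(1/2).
11/4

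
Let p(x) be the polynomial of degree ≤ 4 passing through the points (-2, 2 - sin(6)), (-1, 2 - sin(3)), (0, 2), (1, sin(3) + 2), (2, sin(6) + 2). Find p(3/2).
5*sin(6)/16 + 7*sin(3)/8 + 2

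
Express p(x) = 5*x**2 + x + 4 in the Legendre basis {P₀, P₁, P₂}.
(17/3)P₀ + P₁ + (10/3)P₂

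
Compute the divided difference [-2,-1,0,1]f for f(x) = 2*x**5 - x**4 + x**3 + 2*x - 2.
13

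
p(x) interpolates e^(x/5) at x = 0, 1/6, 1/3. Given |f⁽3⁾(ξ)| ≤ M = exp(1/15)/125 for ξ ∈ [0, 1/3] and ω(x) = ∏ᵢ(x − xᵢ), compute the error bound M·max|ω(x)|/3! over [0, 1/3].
sqrt(3)*exp(1/15)/729000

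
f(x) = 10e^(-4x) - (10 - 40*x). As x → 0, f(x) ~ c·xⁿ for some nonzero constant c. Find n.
2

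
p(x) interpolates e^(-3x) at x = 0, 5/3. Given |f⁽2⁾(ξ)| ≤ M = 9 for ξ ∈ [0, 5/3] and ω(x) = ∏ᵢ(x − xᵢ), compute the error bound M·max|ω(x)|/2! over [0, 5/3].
25/8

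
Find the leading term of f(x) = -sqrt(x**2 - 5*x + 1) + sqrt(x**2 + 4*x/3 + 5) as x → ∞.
19/6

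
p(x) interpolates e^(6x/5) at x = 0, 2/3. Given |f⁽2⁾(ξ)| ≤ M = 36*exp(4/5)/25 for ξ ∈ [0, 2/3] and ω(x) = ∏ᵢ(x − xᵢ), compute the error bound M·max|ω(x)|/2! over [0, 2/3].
2*exp(4/5)/25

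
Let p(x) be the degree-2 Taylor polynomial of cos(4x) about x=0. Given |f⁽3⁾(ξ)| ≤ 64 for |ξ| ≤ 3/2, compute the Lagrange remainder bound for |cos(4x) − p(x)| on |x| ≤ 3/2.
36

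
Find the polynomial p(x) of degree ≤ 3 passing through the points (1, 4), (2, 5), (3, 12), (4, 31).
x**3 - 3*x**2 + 3*x + 3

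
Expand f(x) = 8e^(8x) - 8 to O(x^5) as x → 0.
64*x + 256*x**2 + 2048*x**3/3 + 4096*x**4/3 + O(x**5)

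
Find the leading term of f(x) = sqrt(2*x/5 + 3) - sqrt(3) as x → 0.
sqrt(3)*x/15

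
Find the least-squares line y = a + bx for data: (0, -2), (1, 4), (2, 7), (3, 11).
a = -13/10, b = 21/5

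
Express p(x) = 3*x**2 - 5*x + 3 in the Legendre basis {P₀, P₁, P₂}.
(4)P₀ + (-5)P₁ + (2)P₂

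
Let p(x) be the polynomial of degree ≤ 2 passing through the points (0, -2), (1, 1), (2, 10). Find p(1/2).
-5/4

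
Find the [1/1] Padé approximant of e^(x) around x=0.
(x/2 + 1)/(1 - x/2)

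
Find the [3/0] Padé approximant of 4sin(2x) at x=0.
-16*x**3/3 + 8*x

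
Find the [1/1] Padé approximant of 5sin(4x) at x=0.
20*x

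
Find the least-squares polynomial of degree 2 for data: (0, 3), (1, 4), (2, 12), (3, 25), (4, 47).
109/35 + (-177/70)x + (47/14)x²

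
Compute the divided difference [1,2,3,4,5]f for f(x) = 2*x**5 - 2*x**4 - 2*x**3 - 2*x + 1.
28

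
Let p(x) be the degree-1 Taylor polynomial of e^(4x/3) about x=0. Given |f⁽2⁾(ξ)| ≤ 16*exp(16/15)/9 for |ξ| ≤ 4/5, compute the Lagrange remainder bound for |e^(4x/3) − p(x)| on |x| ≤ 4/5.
128*exp(16/15)/225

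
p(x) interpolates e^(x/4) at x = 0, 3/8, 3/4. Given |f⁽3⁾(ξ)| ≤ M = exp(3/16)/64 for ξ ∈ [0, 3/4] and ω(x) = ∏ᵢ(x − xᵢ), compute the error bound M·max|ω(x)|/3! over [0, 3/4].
sqrt(3)*exp(3/16)/32768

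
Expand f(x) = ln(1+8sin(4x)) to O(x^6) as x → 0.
32*x - 512*x**2 + 32512*x**3/3 - 778240*x**4/3 + 19870720*x**5/3 + O(x**6)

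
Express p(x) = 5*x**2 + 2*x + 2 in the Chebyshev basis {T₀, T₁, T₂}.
(9/2)T₀ + (2)T₁ + (5/2)T₂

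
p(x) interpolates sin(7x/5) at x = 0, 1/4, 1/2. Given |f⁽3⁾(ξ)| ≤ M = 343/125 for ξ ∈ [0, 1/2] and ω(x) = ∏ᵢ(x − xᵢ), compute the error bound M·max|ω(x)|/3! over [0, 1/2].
343*sqrt(3)/216000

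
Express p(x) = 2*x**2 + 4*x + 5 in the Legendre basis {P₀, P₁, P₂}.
(17/3)P₀ + (4)P₁ + (4/3)P₂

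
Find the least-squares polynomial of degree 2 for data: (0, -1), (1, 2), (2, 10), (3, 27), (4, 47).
-37/35 + (-13/70)x + (43/14)x²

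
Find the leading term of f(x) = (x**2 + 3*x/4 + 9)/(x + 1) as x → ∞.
x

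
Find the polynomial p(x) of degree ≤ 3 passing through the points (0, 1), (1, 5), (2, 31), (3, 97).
3*x**3 + 2*x**2 - x + 1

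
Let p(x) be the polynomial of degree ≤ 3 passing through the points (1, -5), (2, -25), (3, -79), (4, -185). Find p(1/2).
-17/8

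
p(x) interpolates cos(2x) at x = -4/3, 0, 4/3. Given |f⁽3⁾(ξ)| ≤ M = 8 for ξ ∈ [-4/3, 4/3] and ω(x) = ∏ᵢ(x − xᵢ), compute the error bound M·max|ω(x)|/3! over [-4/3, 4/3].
512*sqrt(3)/729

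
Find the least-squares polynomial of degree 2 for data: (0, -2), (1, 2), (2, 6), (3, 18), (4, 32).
-8/5 + (2/5)x + (2)x²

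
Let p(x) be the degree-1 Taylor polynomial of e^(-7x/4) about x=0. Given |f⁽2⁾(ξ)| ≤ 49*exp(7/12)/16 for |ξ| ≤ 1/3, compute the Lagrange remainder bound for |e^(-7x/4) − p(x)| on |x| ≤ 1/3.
49*exp(7/12)/288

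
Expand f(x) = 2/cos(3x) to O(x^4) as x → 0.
2 + 9*x**2 + O(x**4)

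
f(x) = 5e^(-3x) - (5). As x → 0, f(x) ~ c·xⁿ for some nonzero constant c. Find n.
1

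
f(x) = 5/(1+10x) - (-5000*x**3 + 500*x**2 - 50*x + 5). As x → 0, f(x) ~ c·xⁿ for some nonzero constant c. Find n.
4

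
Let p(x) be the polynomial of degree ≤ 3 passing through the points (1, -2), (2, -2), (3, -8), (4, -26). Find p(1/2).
-19/8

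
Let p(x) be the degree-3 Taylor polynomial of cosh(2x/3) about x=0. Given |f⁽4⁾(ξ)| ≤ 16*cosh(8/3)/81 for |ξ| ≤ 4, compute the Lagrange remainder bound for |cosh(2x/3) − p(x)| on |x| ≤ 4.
512*cosh(8/3)/243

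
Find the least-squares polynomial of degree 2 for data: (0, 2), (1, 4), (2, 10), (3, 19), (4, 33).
72/35 + (-1/70)x + (27/14)x²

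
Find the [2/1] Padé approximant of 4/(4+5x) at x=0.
1/(5*x/4 + 1)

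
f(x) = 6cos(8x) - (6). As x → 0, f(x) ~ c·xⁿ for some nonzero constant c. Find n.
2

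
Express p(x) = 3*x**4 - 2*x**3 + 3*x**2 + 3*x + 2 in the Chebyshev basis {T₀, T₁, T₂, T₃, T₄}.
(37/8)T₀ + (3/2)T₁ + (3)T₂ + (-1/2)T₃ + (3/8)T₄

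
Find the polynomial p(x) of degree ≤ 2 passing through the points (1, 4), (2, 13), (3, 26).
2*x**2 + 3*x - 1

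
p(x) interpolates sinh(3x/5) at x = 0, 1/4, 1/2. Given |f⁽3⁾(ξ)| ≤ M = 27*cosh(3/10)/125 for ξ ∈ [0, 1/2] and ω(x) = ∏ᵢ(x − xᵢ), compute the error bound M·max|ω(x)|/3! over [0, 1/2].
sqrt(3)*cosh(3/10)/8000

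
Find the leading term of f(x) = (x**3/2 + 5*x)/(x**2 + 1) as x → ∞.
x/2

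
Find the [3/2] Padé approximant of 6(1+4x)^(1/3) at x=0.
(896*x**3/135 + 224*x**2/5 + 168*x/5 + 6)/(32*x**2/9 + 64*x/15 + 1)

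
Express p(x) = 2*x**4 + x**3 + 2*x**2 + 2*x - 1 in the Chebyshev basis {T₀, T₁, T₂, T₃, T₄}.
(3/4)T₀ + (11/4)T₁ + (2)T₂ + (1/4)T₃ + (1/4)T₄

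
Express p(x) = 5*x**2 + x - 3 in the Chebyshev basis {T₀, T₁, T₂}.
(-1/2)T₀ + T₁ + (5/2)T₂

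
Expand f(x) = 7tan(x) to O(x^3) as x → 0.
7*x + O(x**3)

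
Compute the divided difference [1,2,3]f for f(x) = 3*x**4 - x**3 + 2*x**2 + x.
71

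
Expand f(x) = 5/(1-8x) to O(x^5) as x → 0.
5 + 40*x + 320*x**2 + 2560*x**3 + 20480*x**4 + O(x**5)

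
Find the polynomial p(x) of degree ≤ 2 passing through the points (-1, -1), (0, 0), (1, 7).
3*x**2 + 4*x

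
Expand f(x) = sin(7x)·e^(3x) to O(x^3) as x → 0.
7*x + 21*x**2 + O(x**3)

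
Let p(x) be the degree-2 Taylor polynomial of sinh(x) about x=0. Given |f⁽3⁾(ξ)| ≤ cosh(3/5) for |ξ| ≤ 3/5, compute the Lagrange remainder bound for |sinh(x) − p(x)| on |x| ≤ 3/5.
9*cosh(3/5)/250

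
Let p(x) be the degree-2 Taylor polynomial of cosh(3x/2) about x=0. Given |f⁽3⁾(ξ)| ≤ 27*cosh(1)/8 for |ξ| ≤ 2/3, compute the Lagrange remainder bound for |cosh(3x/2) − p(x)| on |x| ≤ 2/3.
cosh(1)/6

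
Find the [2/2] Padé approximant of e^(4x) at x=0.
(4*x**2/3 + 2*x + 1)/(4*x**2/3 - 2*x + 1)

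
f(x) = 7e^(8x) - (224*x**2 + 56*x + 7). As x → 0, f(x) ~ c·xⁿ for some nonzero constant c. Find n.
3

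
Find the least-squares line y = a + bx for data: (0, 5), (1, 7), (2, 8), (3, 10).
a = 51/10, b = 8/5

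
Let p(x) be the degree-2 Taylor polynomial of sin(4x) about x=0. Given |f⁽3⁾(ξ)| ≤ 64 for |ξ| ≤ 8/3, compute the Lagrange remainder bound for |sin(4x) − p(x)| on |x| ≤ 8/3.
16384/81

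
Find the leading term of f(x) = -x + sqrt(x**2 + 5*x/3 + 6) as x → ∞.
5/6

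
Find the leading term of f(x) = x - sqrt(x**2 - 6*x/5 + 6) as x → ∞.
3/5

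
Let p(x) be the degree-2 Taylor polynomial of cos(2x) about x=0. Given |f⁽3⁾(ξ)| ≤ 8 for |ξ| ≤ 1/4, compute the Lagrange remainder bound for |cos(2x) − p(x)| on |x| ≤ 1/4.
1/48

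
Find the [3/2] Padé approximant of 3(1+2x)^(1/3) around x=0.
(56*x**3/135 + 28*x**2/5 + 42*x/5 + 3)/(8*x**2/9 + 32*x/15 + 1)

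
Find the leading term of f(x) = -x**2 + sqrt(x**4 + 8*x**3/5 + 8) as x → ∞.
4*x/5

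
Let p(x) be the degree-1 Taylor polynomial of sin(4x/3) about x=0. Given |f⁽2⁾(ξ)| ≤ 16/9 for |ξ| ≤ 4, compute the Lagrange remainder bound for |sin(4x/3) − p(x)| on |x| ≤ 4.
128/9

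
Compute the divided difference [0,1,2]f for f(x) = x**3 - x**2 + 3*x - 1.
2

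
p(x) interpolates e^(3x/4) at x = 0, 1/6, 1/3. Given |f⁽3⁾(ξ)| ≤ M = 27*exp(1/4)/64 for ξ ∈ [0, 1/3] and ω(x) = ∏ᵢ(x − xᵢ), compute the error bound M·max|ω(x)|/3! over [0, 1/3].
sqrt(3)*exp(1/4)/13824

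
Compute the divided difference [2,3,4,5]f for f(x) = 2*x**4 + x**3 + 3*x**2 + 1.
29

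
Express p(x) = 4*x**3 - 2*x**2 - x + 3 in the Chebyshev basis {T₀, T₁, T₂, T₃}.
(2)T₀ + (2)T₁ - T₂ + T₃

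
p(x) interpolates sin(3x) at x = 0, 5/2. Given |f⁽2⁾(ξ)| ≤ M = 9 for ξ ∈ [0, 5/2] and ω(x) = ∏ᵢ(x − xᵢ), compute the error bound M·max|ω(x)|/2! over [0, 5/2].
225/32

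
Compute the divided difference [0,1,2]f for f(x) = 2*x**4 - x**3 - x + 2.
11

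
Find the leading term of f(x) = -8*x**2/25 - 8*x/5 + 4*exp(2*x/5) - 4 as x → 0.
16*x**3/375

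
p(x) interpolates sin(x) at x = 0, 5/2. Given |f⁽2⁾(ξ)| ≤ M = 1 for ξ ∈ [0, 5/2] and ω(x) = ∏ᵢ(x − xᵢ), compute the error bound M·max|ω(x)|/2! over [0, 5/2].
25/32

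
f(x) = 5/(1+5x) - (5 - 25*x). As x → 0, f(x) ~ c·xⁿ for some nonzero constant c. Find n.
2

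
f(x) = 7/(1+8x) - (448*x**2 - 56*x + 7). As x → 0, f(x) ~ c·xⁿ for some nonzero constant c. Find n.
3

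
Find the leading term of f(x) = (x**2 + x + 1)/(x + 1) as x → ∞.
x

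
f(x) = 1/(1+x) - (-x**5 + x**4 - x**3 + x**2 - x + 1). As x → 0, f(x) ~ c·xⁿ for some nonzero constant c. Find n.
6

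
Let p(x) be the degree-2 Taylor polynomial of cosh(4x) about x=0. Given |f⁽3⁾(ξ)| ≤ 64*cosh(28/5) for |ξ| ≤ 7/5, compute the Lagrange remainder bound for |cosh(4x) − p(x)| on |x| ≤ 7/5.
10976*cosh(28/5)/375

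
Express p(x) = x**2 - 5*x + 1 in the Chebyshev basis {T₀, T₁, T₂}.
(3/2)T₀ + (-5)T₁ + (1/2)T₂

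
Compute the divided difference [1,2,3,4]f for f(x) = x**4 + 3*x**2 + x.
10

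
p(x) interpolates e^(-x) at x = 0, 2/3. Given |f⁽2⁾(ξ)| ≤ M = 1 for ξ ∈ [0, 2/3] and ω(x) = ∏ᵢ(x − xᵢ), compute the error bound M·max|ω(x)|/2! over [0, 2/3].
1/18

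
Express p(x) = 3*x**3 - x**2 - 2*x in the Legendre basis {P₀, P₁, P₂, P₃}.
(-1/3)P₀ + (-1/5)P₁ + (-2/3)P₂ + (6/5)P₃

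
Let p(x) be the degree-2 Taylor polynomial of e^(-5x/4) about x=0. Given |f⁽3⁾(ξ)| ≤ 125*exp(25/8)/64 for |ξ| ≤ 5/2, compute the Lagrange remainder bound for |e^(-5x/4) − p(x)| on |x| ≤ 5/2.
15625*exp(25/8)/3072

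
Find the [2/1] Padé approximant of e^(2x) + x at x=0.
(7*x/3 + 1)/(1 - 2*x/3)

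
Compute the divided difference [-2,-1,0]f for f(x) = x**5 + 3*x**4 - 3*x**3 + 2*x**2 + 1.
17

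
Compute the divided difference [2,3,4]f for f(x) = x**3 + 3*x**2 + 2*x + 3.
12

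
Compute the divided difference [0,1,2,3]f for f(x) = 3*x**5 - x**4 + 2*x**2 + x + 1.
69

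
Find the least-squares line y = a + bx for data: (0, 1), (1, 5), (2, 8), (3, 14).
a = 7/10, b = 21/5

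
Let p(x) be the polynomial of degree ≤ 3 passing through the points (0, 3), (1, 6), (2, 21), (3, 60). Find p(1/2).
15/4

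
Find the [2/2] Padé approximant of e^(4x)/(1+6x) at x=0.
(152*x**2/51 + 46*x/17 + 1)/(-388*x**2/51 + 80*x/17 + 1)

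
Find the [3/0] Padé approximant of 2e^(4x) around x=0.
64*x**3/3 + 16*x**2 + 8*x + 2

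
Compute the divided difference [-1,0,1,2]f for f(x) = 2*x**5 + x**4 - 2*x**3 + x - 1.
10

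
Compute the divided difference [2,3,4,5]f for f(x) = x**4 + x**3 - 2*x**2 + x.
15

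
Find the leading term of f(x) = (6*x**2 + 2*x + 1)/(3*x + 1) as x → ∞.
2*x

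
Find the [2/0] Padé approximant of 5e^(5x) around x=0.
125*x**2/2 + 25*x + 5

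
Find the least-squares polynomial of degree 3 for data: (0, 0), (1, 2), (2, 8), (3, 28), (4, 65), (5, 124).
3/14 + (-23/84)x + (3/7)x² + (11/12)x³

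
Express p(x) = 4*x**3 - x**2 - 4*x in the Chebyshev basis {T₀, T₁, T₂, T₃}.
(-1/2)T₀ - T₁ + (-1/2)T₂ + T₃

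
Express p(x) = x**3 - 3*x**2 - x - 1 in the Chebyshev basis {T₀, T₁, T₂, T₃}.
(-5/2)T₀ + (-1/4)T₁ + (-3/2)T₂ + (1/4)T₃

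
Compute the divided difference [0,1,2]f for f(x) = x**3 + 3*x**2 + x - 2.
6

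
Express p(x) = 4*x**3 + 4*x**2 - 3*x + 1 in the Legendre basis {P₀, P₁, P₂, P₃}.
(7/3)P₀ + (-3/5)P₁ + (8/3)P₂ + (8/5)P₃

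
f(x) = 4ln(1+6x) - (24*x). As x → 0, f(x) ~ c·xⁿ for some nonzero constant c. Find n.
2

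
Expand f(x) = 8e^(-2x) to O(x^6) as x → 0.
8 - 16*x + 16*x**2 - 32*x**3/3 + 16*x**4/3 - 32*x**5/15 + O(x**6)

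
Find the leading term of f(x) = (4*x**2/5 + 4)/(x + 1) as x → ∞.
4*x/5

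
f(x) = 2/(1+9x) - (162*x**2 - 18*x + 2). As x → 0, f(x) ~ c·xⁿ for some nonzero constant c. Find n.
3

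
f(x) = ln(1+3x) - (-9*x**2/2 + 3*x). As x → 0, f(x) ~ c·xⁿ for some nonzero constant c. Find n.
3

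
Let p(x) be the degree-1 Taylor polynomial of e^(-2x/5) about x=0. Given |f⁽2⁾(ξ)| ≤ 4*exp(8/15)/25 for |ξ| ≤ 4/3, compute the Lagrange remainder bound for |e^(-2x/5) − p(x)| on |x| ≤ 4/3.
32*exp(8/15)/225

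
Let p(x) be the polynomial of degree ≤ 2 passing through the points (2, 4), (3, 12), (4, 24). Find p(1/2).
-1/2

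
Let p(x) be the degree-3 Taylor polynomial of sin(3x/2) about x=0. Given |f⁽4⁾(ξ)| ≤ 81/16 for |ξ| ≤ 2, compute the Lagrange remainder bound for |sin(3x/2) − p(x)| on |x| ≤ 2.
27/8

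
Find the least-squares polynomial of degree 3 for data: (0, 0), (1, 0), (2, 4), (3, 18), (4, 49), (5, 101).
1/18 + (-289/756)x + (-199/252)x² + (53/54)x³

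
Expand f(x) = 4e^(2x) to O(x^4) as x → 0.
4 + 8*x + 8*x**2 + 16*x**3/3 + O(x**4)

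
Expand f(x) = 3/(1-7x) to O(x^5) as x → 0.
3 + 21*x + 147*x**2 + 1029*x**3 + 7203*x**4 + O(x**5)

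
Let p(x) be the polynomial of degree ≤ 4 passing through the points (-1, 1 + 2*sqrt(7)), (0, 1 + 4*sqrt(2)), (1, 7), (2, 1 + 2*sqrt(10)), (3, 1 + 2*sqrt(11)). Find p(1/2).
-5*sqrt(10)/16 - 5*sqrt(7)/64 + 3*sqrt(11)/64 + 15*sqrt(2)/8 + 167/32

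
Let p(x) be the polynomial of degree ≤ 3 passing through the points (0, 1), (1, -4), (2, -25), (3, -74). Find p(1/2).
-1/4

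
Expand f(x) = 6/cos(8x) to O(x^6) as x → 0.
6 + 192*x**2 + 5120*x**4 + O(x**6)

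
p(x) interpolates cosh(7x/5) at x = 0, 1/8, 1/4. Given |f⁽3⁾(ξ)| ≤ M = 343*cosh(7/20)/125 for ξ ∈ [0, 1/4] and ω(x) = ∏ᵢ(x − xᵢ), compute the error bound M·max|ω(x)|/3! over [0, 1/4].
343*sqrt(3)*cosh(7/20)/1728000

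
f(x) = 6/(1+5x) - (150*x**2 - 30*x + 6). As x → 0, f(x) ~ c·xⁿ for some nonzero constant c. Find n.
3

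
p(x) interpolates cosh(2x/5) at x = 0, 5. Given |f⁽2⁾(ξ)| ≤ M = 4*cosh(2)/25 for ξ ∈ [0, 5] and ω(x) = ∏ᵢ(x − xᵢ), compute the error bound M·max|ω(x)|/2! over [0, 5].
cosh(2)/2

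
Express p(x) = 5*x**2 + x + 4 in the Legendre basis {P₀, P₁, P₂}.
(17/3)P₀ + P₁ + (10/3)P₂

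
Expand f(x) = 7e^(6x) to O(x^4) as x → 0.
7 + 42*x + 126*x**2 + 252*x**3 + O(x**4)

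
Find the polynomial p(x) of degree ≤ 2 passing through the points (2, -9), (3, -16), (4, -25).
-x**2 - 2*x - 1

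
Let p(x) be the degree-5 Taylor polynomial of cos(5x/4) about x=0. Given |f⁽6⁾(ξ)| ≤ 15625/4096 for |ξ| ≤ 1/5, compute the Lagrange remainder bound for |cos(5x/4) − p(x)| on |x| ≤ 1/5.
1/2949120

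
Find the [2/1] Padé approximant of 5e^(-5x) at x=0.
(125*x**2/6 - 50*x/3 + 5)/(5*x/3 + 1)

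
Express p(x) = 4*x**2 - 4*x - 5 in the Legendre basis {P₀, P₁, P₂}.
(-11/3)P₀ + (-4)P₁ + (8/3)P₂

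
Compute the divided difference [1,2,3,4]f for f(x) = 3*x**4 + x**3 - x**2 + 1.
31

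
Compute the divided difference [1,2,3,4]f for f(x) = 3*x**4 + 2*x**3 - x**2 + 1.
32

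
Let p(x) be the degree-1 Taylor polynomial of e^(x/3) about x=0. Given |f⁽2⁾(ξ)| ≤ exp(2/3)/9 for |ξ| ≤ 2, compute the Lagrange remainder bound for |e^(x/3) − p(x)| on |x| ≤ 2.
2*exp(2/3)/9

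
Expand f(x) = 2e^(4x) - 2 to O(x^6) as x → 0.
8*x + 16*x**2 + 64*x**3/3 + 64*x**4/3 + 256*x**5/15 + O(x**6)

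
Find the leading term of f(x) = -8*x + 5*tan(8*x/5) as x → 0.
512*x**3/75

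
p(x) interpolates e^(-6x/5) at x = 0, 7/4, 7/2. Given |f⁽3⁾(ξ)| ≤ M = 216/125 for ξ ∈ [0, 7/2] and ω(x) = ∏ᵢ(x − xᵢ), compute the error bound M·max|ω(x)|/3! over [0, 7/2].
343*sqrt(3)/1000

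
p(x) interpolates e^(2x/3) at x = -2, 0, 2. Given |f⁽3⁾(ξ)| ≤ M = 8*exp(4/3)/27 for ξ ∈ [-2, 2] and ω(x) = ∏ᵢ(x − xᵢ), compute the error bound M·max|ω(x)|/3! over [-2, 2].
64*sqrt(3)*exp(4/3)/729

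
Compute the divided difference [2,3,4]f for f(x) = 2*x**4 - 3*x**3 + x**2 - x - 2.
84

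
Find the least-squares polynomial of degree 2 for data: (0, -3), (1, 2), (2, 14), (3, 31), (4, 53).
-113/35 + (207/70)x + (39/14)x²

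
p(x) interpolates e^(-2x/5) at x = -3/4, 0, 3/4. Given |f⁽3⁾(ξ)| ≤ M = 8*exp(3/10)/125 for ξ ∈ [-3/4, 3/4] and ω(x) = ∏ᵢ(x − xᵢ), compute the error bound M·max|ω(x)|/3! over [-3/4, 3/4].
sqrt(3)*exp(3/10)/1000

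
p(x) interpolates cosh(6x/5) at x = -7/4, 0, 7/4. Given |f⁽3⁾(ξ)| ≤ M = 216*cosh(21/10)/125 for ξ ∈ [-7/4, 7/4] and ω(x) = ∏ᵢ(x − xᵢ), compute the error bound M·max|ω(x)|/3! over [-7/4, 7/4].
343*sqrt(3)*cosh(21/10)/1000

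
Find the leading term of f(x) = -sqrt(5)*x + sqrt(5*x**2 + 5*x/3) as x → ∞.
sqrt(5)/6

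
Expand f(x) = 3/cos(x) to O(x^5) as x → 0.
3 + 3*x**2/2 + 5*x**4/8 + O(x**5)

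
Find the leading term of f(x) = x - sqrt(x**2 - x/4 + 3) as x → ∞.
1/8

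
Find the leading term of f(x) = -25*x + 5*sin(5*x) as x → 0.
-625*x**3/6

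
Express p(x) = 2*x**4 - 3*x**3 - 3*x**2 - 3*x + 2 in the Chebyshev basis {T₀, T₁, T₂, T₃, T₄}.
(5/4)T₀ + (-21/4)T₁ + (-1/2)T₂ + (-3/4)T₃ + (1/4)T₄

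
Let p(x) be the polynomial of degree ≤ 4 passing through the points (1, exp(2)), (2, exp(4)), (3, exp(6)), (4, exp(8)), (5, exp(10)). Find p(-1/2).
(-1540*exp(6) - 2772*exp(2) + 1155 + 2970*exp(4) + 315*exp(8))*exp(2)/128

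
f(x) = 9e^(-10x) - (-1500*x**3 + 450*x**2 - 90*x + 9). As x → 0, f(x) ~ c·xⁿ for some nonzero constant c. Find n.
4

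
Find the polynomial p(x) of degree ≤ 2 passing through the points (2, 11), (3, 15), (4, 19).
4*x + 3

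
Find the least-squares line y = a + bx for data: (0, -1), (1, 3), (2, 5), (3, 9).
a = -4/5, b = 16/5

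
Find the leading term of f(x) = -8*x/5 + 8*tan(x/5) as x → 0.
8*x**3/375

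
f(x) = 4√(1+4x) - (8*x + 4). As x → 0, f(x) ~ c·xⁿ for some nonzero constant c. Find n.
2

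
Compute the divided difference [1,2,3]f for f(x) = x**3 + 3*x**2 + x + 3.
9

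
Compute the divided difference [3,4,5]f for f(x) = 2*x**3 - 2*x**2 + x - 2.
22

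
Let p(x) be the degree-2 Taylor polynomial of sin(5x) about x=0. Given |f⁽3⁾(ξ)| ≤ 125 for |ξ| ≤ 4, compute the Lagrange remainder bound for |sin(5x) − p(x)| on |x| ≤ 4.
4000/3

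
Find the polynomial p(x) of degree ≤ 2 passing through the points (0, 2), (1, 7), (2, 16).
2*x**2 + 3*x + 2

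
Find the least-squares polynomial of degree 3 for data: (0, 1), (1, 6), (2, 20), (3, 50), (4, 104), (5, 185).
47/42 + (451/252)x + (145/84)x² + (19/18)x³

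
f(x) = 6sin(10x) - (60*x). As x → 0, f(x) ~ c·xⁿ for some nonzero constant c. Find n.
3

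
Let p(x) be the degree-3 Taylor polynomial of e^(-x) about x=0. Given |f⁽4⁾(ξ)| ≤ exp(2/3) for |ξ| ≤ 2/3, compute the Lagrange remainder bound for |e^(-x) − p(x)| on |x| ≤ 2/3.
2*exp(2/3)/243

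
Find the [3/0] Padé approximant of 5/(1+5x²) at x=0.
5 - 25*x**2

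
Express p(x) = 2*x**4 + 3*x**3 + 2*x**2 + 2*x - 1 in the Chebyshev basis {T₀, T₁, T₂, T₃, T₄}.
(3/4)T₀ + (17/4)T₁ + (2)T₂ + (3/4)T₃ + (1/4)T₄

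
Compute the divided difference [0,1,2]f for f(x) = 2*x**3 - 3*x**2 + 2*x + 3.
3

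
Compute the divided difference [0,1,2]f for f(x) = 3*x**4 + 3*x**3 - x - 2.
30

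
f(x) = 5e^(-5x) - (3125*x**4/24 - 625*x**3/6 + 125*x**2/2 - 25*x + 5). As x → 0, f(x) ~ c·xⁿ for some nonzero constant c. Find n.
5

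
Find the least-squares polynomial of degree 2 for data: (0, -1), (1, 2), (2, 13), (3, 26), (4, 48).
-38/35 + (27/35)x + (20/7)x²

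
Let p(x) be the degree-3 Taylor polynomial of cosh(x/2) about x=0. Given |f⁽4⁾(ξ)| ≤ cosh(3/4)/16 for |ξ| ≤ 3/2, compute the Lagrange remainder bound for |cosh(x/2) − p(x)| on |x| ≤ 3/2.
27*cosh(3/4)/2048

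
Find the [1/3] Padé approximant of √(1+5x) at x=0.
(35*x/8 + 1)/(125*x**3/64 - 25*x**2/16 + 15*x/8 + 1)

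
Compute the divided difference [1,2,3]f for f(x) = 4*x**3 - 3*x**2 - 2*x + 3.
21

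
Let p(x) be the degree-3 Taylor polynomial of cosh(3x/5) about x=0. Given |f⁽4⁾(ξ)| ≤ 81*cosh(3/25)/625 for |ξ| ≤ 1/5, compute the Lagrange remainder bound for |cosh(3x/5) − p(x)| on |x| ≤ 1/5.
27*cosh(3/25)/3125000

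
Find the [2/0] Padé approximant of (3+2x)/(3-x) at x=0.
x**2/3 + x + 1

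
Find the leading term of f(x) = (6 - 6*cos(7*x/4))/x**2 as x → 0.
147/16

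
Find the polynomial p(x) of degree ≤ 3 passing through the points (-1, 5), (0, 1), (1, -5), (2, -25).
-2*x**3 - x**2 - 3*x + 1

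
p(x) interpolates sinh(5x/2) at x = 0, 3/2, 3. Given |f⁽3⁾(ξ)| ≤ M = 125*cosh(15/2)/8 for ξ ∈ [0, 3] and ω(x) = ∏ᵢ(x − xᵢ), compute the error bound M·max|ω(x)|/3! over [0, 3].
125*sqrt(3)*cosh(15/2)/64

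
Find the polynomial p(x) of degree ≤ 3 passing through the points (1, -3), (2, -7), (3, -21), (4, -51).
-x**3 + x**2 - 3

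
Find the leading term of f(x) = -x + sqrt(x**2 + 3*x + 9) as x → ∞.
3/2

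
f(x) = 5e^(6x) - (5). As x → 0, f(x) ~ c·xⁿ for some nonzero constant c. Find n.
1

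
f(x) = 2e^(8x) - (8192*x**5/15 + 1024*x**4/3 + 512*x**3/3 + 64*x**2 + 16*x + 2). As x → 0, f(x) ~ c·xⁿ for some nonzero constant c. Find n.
6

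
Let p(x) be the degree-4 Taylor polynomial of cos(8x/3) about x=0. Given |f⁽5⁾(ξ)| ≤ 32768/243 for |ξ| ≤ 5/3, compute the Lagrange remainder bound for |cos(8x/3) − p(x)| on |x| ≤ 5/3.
2560000/177147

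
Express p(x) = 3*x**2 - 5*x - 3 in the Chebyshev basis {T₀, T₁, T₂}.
(-3/2)T₀ + (-5)T₁ + (3/2)T₂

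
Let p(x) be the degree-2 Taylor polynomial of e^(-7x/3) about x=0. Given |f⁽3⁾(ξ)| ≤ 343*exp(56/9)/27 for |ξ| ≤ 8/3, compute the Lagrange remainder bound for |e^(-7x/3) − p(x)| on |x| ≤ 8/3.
87808*exp(56/9)/2187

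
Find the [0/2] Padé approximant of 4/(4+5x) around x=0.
1/(5*x/4 + 1)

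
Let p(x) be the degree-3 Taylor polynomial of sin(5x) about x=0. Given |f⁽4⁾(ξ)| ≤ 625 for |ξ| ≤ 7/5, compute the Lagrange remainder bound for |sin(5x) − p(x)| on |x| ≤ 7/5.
2401/24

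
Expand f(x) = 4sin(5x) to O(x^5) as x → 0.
20*x - 250*x**3/3 + O(x**5)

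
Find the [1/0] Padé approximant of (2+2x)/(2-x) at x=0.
3*x/2 + 1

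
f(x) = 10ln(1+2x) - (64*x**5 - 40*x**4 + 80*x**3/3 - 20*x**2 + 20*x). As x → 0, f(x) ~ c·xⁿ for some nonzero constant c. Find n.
6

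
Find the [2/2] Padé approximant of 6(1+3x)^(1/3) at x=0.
(14*x**2 + 21*x + 6)/(5*x**2/6 + 5*x/2 + 1)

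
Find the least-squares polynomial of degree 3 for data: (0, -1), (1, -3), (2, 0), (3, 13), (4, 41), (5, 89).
-1 + (-17/6)x + (5/6)x³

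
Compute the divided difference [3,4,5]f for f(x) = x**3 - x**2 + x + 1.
11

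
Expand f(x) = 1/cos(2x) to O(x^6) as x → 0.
1 + 2*x**2 + 10*x**4/3 + O(x**6)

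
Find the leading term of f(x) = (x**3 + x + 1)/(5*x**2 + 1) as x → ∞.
x/5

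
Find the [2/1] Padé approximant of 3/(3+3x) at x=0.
1/(x + 1)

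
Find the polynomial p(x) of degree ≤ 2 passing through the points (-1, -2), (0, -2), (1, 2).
2*x**2 + 2*x - 2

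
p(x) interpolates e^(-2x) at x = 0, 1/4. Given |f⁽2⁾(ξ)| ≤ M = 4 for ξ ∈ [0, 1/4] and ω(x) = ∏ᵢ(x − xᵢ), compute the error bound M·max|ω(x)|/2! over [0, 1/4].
1/32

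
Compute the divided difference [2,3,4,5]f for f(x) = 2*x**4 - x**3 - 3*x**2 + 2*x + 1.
27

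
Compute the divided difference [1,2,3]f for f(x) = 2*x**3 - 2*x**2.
10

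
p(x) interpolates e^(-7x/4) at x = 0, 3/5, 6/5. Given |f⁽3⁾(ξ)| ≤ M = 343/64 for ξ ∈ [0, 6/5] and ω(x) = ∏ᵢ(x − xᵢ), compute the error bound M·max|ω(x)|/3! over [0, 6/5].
343*sqrt(3)/8000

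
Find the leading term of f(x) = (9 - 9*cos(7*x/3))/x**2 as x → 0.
49/2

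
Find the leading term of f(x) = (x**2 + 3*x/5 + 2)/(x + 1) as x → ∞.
x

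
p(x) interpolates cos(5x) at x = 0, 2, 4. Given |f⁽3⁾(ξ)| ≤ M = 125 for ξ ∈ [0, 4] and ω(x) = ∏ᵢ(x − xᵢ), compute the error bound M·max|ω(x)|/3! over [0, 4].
1000*sqrt(3)/27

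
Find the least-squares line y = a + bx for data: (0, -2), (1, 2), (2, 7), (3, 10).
a = -19/10, b = 41/10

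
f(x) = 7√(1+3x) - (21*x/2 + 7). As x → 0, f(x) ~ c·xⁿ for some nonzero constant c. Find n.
2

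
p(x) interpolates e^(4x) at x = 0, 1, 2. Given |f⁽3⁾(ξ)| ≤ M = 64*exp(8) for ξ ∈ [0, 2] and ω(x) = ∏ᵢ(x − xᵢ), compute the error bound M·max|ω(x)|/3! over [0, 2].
64*sqrt(3)*exp(8)/27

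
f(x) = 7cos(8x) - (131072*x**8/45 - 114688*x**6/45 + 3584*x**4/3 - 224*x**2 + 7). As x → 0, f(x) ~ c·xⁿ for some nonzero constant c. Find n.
10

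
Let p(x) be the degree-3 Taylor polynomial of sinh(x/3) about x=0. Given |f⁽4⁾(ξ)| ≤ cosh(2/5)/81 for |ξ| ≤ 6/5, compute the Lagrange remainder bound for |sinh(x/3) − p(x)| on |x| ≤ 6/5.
2*cosh(2/5)/1875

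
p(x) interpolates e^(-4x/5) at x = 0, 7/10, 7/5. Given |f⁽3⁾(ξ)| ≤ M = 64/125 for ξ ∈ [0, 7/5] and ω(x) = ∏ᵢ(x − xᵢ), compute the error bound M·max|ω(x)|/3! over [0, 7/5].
2744*sqrt(3)/421875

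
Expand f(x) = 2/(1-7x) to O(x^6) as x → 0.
2 + 14*x + 98*x**2 + 686*x**3 + 4802*x**4 + 33614*x**5 + O(x**6)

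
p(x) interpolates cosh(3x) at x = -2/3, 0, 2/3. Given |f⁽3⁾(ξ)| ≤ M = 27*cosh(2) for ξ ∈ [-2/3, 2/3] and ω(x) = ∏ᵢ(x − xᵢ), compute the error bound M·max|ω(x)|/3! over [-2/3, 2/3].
8*sqrt(3)*cosh(2)/27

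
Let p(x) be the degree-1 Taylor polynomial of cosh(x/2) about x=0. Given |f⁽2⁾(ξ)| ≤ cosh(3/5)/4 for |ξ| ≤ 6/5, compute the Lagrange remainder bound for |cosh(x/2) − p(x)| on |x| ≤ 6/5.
9*cosh(3/5)/50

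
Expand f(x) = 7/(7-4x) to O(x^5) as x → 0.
1 + 4*x/7 + 16*x**2/49 + 64*x**3/343 + 256*x**4/2401 + O(x**5)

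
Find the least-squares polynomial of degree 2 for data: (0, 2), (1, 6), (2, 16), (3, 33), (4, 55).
68/35 + (71/70)x + (43/14)x²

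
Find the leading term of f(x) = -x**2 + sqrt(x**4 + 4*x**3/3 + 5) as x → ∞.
2*x/3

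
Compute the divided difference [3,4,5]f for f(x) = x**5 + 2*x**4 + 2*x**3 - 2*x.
878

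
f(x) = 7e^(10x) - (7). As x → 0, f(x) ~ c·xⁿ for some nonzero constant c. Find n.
1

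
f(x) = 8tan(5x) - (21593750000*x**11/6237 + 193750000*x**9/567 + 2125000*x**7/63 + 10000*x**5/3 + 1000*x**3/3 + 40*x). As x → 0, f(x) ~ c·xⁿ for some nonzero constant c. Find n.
13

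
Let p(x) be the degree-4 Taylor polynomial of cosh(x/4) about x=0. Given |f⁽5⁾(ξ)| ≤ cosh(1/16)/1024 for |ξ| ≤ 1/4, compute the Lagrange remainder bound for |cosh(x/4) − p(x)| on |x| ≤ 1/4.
cosh(1/16)/125829120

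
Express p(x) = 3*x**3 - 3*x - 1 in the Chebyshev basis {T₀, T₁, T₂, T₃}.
-T₀ + (-3/4)T₁ + (3/4)T₃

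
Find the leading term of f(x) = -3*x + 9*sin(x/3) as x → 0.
-x**3/18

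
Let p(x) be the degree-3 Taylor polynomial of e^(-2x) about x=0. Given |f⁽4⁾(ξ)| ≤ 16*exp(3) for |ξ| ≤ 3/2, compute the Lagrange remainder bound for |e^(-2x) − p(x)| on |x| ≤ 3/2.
27*exp(3)/8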